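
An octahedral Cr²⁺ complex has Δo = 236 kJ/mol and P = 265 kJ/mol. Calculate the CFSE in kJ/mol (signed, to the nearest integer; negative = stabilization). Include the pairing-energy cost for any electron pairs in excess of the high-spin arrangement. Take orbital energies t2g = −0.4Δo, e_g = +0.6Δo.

-142

Cr sits in group 6; removing 2 electrons leaves Cr²⁺ with 6 − 2 = 4 d electrons.
Since Δo = 236 kJ/mol < P = 265 kJ/mol, the complex adopts the high-spin configuration.
Configuration: t2g^3 e_g^1.
Orbital CFSE = -0.6Δo = -0.6 × 236 = -142 kJ/mol.
High-spin has no excess pairs, so no pairing correction applies.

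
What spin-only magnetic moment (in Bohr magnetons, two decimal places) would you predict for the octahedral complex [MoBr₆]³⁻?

3.87 Bohr magnetons

Each Br⁻ contributes -1; 6 × (-1) = -6. With overall charge -3, Mo is in the +3 oxidation state.
Mo³⁺: group 6, so d-count = 6 − 3 = 3.
For octahedral d³ the high- and low-spin configurations coincide.
Configuration: t₂g³ eg⁰ → 3 unpaired electrons.
μ(spin-only) = √[3(3+2)] = √15 ≈ 3.87 Bohr magnetons.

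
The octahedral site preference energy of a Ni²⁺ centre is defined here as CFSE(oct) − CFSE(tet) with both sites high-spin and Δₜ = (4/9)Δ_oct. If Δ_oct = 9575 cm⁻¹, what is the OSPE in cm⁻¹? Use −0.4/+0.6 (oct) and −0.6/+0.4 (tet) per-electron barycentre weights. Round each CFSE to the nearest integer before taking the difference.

-8086

Ni sits in group 10; removing 2 electrons leaves Ni²⁺ with 10 − 2 = 8 d electrons.
Octahedral (high-spin): t₂g⁶ eg², CFSE = 6(−0.4) + 2(+0.6) = -1.2Δ_oct = -1.2 × 9575 = -11490 cm⁻¹.
Tetrahedral e⁴ t₂⁴ gives -0.8Δₜ = -0.8 × (4/9) × 9575 = -3404 cm⁻¹.
OSPE = CFSE(oct) − CFSE(tet) = -11490 − (-3404) = -8086 cm⁻¹.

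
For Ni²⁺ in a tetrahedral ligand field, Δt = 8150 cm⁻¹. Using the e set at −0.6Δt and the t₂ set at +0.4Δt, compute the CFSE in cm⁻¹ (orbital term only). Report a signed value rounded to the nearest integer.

Ni is in group 10, so Ni²⁺ is d⁸ (10 − 2 = 8).
Tetrahedral splitting is small, so the complex is high-spin.
Configuration: e⁴ t₂⁴.
Orbital CFSE = 4(-0.6) + 4(0.4) = -0.8Δt = -0.8 × 8150 = -6520 cm⁻¹.

-6520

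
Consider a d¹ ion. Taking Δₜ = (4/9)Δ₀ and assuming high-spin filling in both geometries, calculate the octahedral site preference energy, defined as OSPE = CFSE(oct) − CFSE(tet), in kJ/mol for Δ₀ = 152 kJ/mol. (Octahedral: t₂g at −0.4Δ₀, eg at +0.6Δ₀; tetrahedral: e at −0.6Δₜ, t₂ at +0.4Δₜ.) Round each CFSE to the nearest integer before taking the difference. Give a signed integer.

-20

Octahedral (high-spin): t2g^1 e_g^0, CFSE = 1(−0.4) + 0(+0.6) = -0.4Δ₀ = -0.4 × 152 = -61 kJ/mol.
In a tetrahedral site the filling is e^1 t2^0: CFSE(tet) = -0.6Δₜ = -0.6 × (4/9)(152) = -41 kJ/mol.
OSPE = -61 − (-41) = -20 kJ/mol.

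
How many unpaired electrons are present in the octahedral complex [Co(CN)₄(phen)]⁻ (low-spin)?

0

Ligand charges: 4×(-1) from CN⁻ and 1×(+0) from phen sum to -4; with overall charge -1, Co is +3.
Group 9 minus oxidation state +3 gives a d⁶ configuration for Co³⁺.
Configuration: t₂g⁶ eg⁰, giving 0 unpaired electrons.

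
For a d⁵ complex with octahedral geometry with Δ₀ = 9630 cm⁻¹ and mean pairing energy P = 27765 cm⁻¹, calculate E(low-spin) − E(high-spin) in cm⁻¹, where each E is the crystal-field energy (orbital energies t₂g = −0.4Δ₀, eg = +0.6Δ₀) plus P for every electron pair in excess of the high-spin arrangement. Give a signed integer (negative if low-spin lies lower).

36270

High-spin: t₂g³ eg², CFSE = 0.0Δ₀ = 0 cm⁻¹.
For low-spin the configuration is t₂g⁵ eg⁰: orbital energy -2.0 × 9630 = -19260 cm⁻¹, and 2 additional pairs relative to high-spin add 55530 cm⁻¹, giving 36270 cm⁻¹.
E(LS) − E(HS) = 36270 − (0) = 36270 cm⁻¹.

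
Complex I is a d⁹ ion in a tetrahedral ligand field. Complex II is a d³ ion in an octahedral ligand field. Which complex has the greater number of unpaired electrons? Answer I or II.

II

I: With tetrahedral geometry the complex is necessarily high-spin; e⁴ t₂⁵ → 1 unpaired.
II: For octahedral d³ the high- and low-spin configurations coincide; t₂g³ eg⁰ → 3 unpaired.
So II has more unpaired electrons.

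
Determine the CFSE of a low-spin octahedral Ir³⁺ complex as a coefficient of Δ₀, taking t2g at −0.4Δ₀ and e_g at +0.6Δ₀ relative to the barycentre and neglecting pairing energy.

-2.4 Δ₀

Ir³⁺: group 9, so d-count = 9 − 3 = 6.
Configuration: t2g^6 e_g^0.
CFSE = 6(-0.4Δ₀) + 0(0.6Δ₀) = -2.4Δ₀ + 0.0Δ₀ = -2.4Δ₀.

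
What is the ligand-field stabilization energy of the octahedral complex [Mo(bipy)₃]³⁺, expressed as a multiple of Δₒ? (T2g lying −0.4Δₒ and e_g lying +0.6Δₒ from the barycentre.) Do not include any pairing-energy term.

bipy is neutral, so the +3 overall charge sits on Mo: oxidation state +3.
Group 6 minus oxidation state +3 gives a d³ configuration for Mo³⁺.
Configuration: t2g^3 e_g^0.
CFSE = 3(-0.4Δₒ) + 0(0.6Δₒ) = -1.2Δₒ + 0.0Δₒ = -1.2Δₒ.

-1.2 Δₒ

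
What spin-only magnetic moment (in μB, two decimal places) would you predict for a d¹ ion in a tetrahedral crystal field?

1.73 μB

Tetrahedral fields are weak (Δₜ ≈ 4/9 Δₒ), so electrons fill high-spin.
Configuration: e¹ t₂⁰ → 1 unpaired electron.
μ(spin-only) = √[1(1+2)] = √3 ≈ 1.73 μB.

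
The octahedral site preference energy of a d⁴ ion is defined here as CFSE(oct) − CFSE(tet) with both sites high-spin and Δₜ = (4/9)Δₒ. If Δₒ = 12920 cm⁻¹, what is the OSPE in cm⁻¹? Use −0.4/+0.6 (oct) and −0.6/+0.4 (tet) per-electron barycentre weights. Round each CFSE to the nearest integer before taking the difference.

-5455

Octahedral (high-spin): t₂g³ eg¹, CFSE = 3(−0.4) + 1(+0.6) = -0.6Δₒ = -0.6 × 12920 = -7752 cm⁻¹.
Tetrahedral: e² t₂², CFSE = 2(−0.6) + 2(+0.4) = -0.4Δₜ = -0.4 × (4/9) × 12920 = -2297 cm⁻¹.
Subtracting, OSPE = -7752 − (-2297) = -5455 cm⁻¹.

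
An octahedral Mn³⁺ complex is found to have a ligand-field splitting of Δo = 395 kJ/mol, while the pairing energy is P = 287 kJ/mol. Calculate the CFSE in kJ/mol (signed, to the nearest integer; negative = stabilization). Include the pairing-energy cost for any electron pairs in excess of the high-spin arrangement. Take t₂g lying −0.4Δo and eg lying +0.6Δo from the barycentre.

Mn³⁺: group 7, so d-count = 7 − 3 = 4.
Δo > P, so pairing is preferred: the ground state is low-spin.
Configuration: t₂g⁴ eg⁰.
Orbital CFSE = -1.6Δo = -1.6 × 395 = -632 kJ/mol.
Excess pairs vs high-spin: 1 − 0 = 1; pairing cost = +287 kJ/mol.
Net CFSE = -632 + 287 = -345 kJ/mol.

-345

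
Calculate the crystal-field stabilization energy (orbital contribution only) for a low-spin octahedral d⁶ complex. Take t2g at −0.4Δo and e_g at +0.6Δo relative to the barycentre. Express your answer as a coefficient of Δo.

Configuration: t2g^6 e_g^0.
CFSE = 6(-0.4Δo) + 0(0.6Δo) = -2.4Δo + 0.0Δo = -2.4Δo.

-2.4 Δo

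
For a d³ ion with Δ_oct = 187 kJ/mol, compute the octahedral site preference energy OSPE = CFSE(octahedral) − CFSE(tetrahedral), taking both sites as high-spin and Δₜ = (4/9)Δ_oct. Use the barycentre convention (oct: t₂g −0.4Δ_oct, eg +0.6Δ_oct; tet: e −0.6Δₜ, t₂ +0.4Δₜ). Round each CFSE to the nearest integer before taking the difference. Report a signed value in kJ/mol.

Octahedral (high-spin): t2g^3 e_g^0, CFSE = 3(−0.4) + 0(+0.6) = -1.2Δ_oct = -1.2 × 187 = -224 kJ/mol.
Tetrahedral e^2 t2^1 gives -0.8Δₜ = -0.8 × (4/9) × 187 = -66 kJ/mol.
OSPE = -224 − (-66) = -158 kJ/mol.

-158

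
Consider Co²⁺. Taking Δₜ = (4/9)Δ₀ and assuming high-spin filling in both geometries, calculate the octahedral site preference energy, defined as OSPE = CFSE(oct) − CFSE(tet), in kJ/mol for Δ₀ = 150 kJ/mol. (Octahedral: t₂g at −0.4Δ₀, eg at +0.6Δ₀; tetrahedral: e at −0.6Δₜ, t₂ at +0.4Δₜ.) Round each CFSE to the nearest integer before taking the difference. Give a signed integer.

-40

Group 9 minus oxidation state +2 gives a d⁷ configuration for Co²⁺.
In an octahedral site d⁷ (HS) is t₂g⁵ eg², giving CFSE(oct) = -0.8Δ₀ = -120 kJ/mol.
Tetrahedral e⁴ t₂³ gives -1.2Δₜ = -1.2 × (4/9) × 150 = -80 kJ/mol.
OSPE = -120 − (-80) = -40 kJ/mol.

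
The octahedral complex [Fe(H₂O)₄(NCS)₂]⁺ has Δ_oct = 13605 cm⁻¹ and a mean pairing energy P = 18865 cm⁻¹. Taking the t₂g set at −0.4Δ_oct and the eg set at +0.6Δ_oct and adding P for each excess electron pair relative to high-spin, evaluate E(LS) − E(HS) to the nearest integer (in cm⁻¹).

10520

Ligand charges: 4×(+0) from H₂O and 2×(-1) from NCS⁻ sum to -2; with overall charge +1, Fe is +3.
Group 8 minus oxidation state +3 gives a d⁵ configuration for Fe³⁺.
High-spin d⁵ fills as t₂g³ eg² with CFSE 3(−0.4) + 2(+0.6) = 0.0Δ_oct = 0 cm⁻¹.
Low-spin: t₂g⁵ eg⁰, orbital CFSE = -2.0Δ_oct = -27210 cm⁻¹; plus 2 excess pairs × P = +37730 cm⁻¹; total 10520 cm⁻¹.
Thus E(LS) − E(HS) = 10520 cm⁻¹.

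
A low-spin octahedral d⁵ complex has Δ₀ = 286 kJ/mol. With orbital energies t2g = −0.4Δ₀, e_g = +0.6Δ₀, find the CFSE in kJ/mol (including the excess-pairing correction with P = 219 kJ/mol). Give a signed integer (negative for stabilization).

Electron filling gives t2g^5 e_g^0.
Orbital CFSE = 5(-0.4) + 0(0.6) = -2.0Δ₀ = -2.0 × 286 = -572 kJ/mol.
Pairing penalty: 2 pairs vs 0 in the high-spin reference → 2 extra × P = 438 kJ/mol.
Net CFSE = -572 + 438 = -134 kJ/mol.

-134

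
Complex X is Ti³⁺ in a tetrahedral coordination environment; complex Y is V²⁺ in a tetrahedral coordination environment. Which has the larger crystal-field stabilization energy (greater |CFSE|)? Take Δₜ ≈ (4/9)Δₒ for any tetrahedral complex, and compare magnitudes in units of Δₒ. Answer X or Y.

X: Ti is in group 4, so Ti³⁺ is d¹ (4 − 3 = 1); Tetrahedral splitting is small, so the complex is high-spin; e^1 t2^0, CFSE = -0.6Δₜ ≈ -0.27Δₒ.
Y: V sits in group 5; removing 2 electrons leaves V²⁺ with 5 − 2 = 3 d electrons; Tetrahedral fields are weak (Δₜ ≈ 4/9 Δₒ), so electrons fill high-spin; e^2 t2^1, CFSE = -0.8Δₜ ≈ -0.36Δₒ.
So Y has the larger |CFSE|.

Y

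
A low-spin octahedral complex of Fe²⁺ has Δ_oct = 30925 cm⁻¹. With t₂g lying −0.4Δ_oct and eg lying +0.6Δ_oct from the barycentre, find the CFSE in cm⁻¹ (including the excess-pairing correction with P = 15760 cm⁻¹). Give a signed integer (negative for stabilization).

Fe is in group 8, so Fe²⁺ is d⁶ (8 − 2 = 6).
Electron filling gives t₂g⁶ eg⁰.
The orbital stabilization is -2.4Δ_oct = -2.4 × 30925 = -74220 cm⁻¹.
Pairing penalty: 3 pairs vs 1 in the high-spin reference → 2 extra × P = 31520 cm⁻¹.
Net CFSE = -74220 + 31520 = -42700 cm⁻¹.

-42700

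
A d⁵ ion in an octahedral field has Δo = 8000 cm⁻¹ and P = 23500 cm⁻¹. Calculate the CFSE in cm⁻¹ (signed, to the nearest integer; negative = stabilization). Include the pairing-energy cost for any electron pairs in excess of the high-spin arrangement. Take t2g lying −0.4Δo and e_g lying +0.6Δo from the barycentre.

0

With Δo < P the complex is high-spin.
That gives t2g^3 e_g^2.
Orbital CFSE = 0.0Δo = 0.0 × 8000 = 0 cm⁻¹.
High-spin has no excess pairs, so no pairing correction applies.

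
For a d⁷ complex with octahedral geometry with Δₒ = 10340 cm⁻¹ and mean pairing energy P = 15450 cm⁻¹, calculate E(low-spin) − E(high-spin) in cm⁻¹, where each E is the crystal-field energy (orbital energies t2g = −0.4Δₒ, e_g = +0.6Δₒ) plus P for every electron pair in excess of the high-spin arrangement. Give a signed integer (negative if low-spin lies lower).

5110

High-spin: t2g^5 e_g^2, CFSE = -0.8Δₒ = -8272 cm⁻¹.
Low-spin: t2g^6 e_g^1, orbital CFSE = -1.8Δₒ = -18612 cm⁻¹; plus 1 excess pair × P = +15450 cm⁻¹; total -3162 cm⁻¹.
E(LS) − E(HS) = -3162 − (-8272) = 5110 cm⁻¹.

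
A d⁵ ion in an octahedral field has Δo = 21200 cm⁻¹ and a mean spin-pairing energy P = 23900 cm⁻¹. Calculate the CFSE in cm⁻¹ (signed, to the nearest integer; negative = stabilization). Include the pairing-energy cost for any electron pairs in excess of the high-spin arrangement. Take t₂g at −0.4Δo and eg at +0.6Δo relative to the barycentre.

0

With Δo < P the complex is high-spin.
Filling d⁵ accordingly: t₂g³ eg².
Orbital CFSE = 0.0Δo = 0.0 × 21200 = 0 cm⁻¹.
High-spin has no excess pairs, so no pairing correction applies.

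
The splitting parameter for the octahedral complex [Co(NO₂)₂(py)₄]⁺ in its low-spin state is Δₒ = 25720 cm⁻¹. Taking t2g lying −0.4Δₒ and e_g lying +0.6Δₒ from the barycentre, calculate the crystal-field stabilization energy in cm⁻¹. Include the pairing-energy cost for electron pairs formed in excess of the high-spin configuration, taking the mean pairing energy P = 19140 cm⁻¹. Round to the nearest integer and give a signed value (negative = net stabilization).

-23448

Ligand charges: 2×(-1) from NO₂⁻ and 4×(+0) from py sum to -2; with overall charge +1, Co is +3.
Co³⁺: group 9, so d-count = 9 − 3 = 6.
Configuration: t2g^6 e_g^0.
Orbital CFSE = 6(-0.4) + 0(0.6) = -2.4Δₒ = -2.4 × 25720 = -61728 cm⁻¹.
Relative to high-spin t2g^4 e_g^2 (1 paired), the low-spin configuration has 2 additional pairs, contributing +2 × 19140 = +38280 cm⁻¹.
Net CFSE = -61728 + 38280 = -23448 cm⁻¹.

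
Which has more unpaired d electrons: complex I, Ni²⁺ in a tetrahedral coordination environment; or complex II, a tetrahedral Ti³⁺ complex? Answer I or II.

I: Ni sits in group 10; removing 2 electrons leaves Ni²⁺ with 10 − 2 = 8 d electrons; Tetrahedral splitting is small, so the complex is high-spin; e⁴ t₂⁴ → 2 unpaired.
II: Group 4 minus oxidation state +3 gives a d¹ configuration for Ti³⁺; Tetrahedral splitting is small, so the complex is high-spin; e^1 t2^0 → 1 unpaired.
So I has more unpaired electrons.

I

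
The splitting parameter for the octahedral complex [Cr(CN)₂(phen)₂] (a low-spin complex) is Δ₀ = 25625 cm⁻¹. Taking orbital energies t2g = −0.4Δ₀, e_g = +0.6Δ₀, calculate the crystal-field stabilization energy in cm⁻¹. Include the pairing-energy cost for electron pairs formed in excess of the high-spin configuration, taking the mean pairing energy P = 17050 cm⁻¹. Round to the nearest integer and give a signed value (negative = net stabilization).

Ligand charges: 2×(-1) from CN⁻ and 2×(+0) from phen sum to -2; with overall charge +0, Cr is +2.
Cr²⁺: group 6, so d-count = 6 − 2 = 4.
Electron filling gives t2g^4 e_g^0.
The orbital stabilization is -1.6Δ₀ = -1.6 × 25625 = -41000 cm⁻¹.
High-spin d⁴ would be t2g^3 e_g^1 with 0 pairs; low-spin has 1, so 1 excess pair costs +1P = +17050 cm⁻¹.
Combining: -41000 + 17050 = -23950 cm⁻¹.

-23950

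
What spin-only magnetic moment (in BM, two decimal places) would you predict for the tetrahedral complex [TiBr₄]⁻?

Each Br⁻ contributes -1; 4 × (-1) = -4. With overall charge -1, Ti is in the +3 oxidation state.
Ti is in group 4, so Ti³⁺ is d¹ (4 − 3 = 1).
Tetrahedral fields are weak (Δₜ ≈ 4/9 Δₒ), so electrons fill high-spin.
Configuration: e¹ t₂⁰ → 1 unpaired electron.
μ(spin-only) = √[1(1+2)] = √3 ≈ 1.73 BM.

1.73 BM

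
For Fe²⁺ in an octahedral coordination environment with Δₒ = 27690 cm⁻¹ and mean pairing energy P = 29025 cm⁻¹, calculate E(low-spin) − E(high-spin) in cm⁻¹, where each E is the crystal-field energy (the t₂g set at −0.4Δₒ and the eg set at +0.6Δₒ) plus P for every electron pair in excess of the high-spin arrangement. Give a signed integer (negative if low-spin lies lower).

Fe is in group 8, so Fe²⁺ is d⁶ (8 − 2 = 6).
High-spin d⁶ fills as t₂g⁴ eg² with CFSE 4(−0.4) + 2(+0.6) = -0.4Δₒ = -11076 cm⁻¹.
Low-spin t₂g⁶ eg⁰ gives -2.4Δₒ = -66456 cm⁻¹, but forming 2 extra pairs costs 2P = 58050 cm⁻¹, so E(LS) = -66456 + 58050 = -8406 cm⁻¹.
Thus E(LS) − E(HS) = 2670 cm⁻¹.

2670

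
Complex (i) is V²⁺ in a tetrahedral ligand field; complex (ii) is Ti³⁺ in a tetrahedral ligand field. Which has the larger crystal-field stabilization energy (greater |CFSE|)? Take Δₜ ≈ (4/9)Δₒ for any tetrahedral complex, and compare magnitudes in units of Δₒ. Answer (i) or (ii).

(i): V is in group 5, so V²⁺ is d³ (5 − 2 = 3); Tetrahedral splitting is small, so the complex is high-spin; e^2 t2^1, CFSE = -0.8Δₜ ≈ -0.36Δₒ.
(ii): Ti³⁺: group 4, so d-count = 4 − 3 = 1; Tetrahedral fields are weak (Δₜ ≈ 4/9 Δₒ), so electrons fill high-spin; e^1 t2^0, CFSE = -0.6Δₜ ≈ -0.27Δₒ.
So (i) has the larger |CFSE|.

(i)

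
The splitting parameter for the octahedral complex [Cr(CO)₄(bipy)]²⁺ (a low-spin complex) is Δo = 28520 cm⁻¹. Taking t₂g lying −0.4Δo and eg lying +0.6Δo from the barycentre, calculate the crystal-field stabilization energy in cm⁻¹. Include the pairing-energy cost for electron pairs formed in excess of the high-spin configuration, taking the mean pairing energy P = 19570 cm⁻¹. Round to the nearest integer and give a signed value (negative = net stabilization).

Ligand charges: 4×(+0) from CO and 1×(+0) from bipy sum to +0; with overall charge +2, Cr is +2.
Cr²⁺: group 6, so d-count = 6 − 2 = 4.
Configuration: t₂g⁴ eg⁰.
The orbital stabilization is -1.6Δo = -1.6 × 28520 = -45632 cm⁻¹.
Relative to high-spin t₂g³ eg¹ (0 paired), the low-spin configuration has 1 additional pair, contributing +1 × 19570 = +19570 cm⁻¹.
Net CFSE = -45632 + 19570 = -26062 cm⁻¹.

-26062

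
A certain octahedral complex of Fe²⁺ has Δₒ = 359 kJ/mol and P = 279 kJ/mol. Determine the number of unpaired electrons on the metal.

0

Fe²⁺: group 8, so d-count = 8 − 2 = 6.
With Δₒ > P the complex is low-spin.
That gives t₂g⁶ eg⁰.
Unpaired electrons: 0.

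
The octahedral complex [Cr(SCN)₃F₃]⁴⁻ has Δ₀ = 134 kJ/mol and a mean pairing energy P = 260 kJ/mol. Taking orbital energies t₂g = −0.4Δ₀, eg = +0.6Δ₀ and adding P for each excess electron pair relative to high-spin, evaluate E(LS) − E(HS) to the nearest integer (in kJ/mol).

Ligand charges: 3×(-1) from SCN⁻ and 3×(-1) from F⁻ sum to -6; with overall charge -4, Cr is +2.
Cr is in group 6, so Cr²⁺ is d⁴ (6 − 2 = 4).
High-spin: t₂g³ eg¹, CFSE = -0.6Δ₀ = -80 kJ/mol.
Low-spin: t₂g⁴ eg⁰, orbital CFSE = -1.6Δ₀ = -214 kJ/mol; plus 1 excess pair × P = +260 kJ/mol; total 46 kJ/mol.
E(LS) − E(HS) = 46 − (-80) = 126 kJ/mol.

126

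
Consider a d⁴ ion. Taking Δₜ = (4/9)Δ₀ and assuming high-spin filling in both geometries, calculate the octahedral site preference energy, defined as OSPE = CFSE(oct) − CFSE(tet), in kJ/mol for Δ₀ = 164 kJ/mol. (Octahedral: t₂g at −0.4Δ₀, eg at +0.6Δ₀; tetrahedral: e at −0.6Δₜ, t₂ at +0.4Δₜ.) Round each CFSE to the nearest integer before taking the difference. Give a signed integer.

-69

Octahedral high-spin t₂g³ eg¹: CFSE = -0.6 × 164 = -98 kJ/mol.
Tetrahedral: e² t₂², CFSE = 2(−0.6) + 2(+0.4) = -0.4Δₜ = -0.4 × (4/9) × 164 = -29 kJ/mol.
OSPE = CFSE(oct) − CFSE(tet) = -98 − (-29) = -69 kJ/mol.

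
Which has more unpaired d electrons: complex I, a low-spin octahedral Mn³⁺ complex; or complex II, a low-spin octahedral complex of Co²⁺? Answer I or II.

I: Group 7 minus oxidation state +3 gives a d⁴ configuration for Mn³⁺; t₂g⁴ eg⁰ → 2 unpaired.
II: Co sits in group 9; removing 2 electrons leaves Co²⁺ with 9 − 2 = 7 d electrons; t₂g⁶ eg¹ → 1 unpaired.
So I has more unpaired electrons.

I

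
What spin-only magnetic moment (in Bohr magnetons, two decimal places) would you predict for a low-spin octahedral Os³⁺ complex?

Os is in group 8, so Os³⁺ is d⁵ (8 − 3 = 5).
Configuration: t₂g⁵ eg⁰ → 1 unpaired electron.
μ(spin-only) = √[1(1+2)] = √3 ≈ 1.73 Bohr magnetons.

1.73 Bohr magnetons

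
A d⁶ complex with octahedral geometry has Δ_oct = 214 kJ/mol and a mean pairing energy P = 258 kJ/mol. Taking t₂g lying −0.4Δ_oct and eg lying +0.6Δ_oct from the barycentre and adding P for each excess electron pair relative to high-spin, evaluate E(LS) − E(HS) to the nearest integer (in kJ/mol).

High-spin d⁶ fills as t₂g⁴ eg² with CFSE 4(−0.4) + 2(+0.6) = -0.4Δ_oct = -86 kJ/mol.
Low-spin t₂g⁶ eg⁰ gives -2.4Δ_oct = -514 kJ/mol, but forming 2 extra pairs costs 2P = 516 kJ/mol, so E(LS) = -514 + 516 = 2 kJ/mol.
E(LS) − E(HS) = 2 − (-86) = 88 kJ/mol.

88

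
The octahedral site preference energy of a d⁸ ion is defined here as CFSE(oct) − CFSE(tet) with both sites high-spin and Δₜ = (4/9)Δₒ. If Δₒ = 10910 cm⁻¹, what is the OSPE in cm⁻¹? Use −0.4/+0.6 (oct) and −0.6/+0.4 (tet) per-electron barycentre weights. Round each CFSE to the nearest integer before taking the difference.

In an octahedral site d⁸ (HS) is t₂g⁶ eg², giving CFSE(oct) = -1.2Δₒ = -13092 cm⁻¹.
Tetrahedral e⁴ t₂⁴ gives -0.8Δₜ = -0.8 × (4/9) × 10910 = -3879 cm⁻¹.
OSPE = CFSE(oct) − CFSE(tet) = -13092 − (-3879) = -9213 cm⁻¹.

-9213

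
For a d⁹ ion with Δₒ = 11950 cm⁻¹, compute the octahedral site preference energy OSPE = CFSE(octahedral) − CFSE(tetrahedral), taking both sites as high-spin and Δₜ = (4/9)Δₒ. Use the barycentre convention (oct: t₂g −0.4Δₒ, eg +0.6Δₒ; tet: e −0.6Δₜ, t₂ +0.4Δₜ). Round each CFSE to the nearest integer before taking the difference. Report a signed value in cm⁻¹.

Octahedral high-spin t₂g⁶ eg³: CFSE = -0.6 × 11950 = -7170 cm⁻¹.
Tetrahedral e⁴ t₂⁵ gives -0.4Δₜ = -0.4 × (4/9) × 11950 = -2124 cm⁻¹.
Subtracting, OSPE = -7170 − (-2124) = -5046 cm⁻¹.

-5046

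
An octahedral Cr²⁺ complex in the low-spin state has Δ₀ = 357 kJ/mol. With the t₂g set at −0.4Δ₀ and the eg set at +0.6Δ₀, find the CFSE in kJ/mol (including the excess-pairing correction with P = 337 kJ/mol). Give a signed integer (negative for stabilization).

-234

Cr is in group 6, so Cr²⁺ is d⁴ (6 − 2 = 4).
The d⁴ electrons fill as t₂g⁴ eg⁰.
Orbital CFSE = 4(-0.4) + 0(0.6) = -1.6Δ₀ = -1.6 × 357 = -571 kJ/mol.
High-spin d⁴ would be t₂g³ eg¹ with 0 pairs; low-spin has 1, so 1 excess pair costs +1P = +337 kJ/mol.
Overall CFSE = -571 + 337 = -234 kJ/mol.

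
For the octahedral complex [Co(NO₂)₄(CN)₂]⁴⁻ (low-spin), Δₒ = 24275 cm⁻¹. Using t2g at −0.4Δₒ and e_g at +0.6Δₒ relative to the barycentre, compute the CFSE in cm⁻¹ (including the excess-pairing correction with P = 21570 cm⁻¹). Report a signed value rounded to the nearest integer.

Ligand charges: 4×(-1) from NO₂⁻ and 2×(-1) from CN⁻ sum to -6; with overall charge -4, Co is +2.
Group 9 minus oxidation state +2 gives a d⁷ configuration for Co²⁺.
Electron filling gives t2g^6 e_g^1.
The orbital stabilization is -1.8Δₒ = -1.8 × 24275 = -43695 cm⁻¹.
High-spin d⁷ would be t2g^5 e_g^2 with 2 pairs; low-spin has 3, so 1 excess pair costs +1P = +21570 cm⁻¹.
Combining: -43695 + 21570 = -22125 cm⁻¹.

-22125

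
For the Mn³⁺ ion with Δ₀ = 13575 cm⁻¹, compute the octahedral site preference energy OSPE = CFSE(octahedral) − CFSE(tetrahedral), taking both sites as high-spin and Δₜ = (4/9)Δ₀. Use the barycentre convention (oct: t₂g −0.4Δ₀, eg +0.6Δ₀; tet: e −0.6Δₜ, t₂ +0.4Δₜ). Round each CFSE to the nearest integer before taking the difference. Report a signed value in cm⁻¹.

-5732

Group 7 minus oxidation state +3 gives a d⁴ configuration for Mn³⁺.
In an octahedral site d⁴ (HS) is t₂g³ eg¹, giving CFSE(oct) = -0.6Δ₀ = -8145 cm⁻¹.
In a tetrahedral site the filling is e² t₂²: CFSE(tet) = -0.4Δₜ = -0.4 × (4/9)(13575) = -2413 cm⁻¹.
OSPE = CFSE(oct) − CFSE(tet) = -8145 − (-2413) = -5732 cm⁻¹.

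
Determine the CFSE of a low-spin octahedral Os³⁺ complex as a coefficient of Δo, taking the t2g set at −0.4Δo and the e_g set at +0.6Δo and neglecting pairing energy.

-2.0 Δo

Os sits in group 8; removing 3 electrons leaves Os³⁺ with 8 − 3 = 5 d electrons.
Configuration: t2g^5 e_g^0.
CFSE = 5(-0.4Δo) + 0(0.6Δo) = -2.0Δo + 0.0Δo = -2.0Δo.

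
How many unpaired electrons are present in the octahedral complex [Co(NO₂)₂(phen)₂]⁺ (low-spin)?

0

Ligand charges: 2×(-1) from NO₂⁻ and 2×(+0) from phen sum to -2; with overall charge +1, Co is +3.
Co sits in group 9; removing 3 electrons leaves Co³⁺ with 9 − 3 = 6 d electrons.
Configuration: t₂g⁶ eg⁰, giving 0 unpaired electrons.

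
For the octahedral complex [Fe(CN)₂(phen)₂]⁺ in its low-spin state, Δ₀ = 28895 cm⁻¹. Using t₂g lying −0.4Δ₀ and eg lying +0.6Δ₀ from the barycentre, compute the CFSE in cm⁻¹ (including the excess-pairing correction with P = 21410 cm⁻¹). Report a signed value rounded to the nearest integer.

Ligand charges: 2×(-1) from CN⁻ and 2×(+0) from phen sum to -2; with overall charge +1, Fe is +3.
Fe is in group 8, so Fe³⁺ is d⁵ (8 − 3 = 5).
Configuration: t₂g⁵ eg⁰.
Orbital CFSE = 5(-0.4) + 0(0.6) = -2.0Δ₀ = -2.0 × 28895 = -57790 cm⁻¹.
Relative to high-spin t₂g³ eg² (0 paired), the low-spin configuration has 2 additional pairs, contributing +2 × 21410 = +42820 cm⁻¹.
Overall CFSE = -57790 + 42820 = -14970 cm⁻¹.

-14970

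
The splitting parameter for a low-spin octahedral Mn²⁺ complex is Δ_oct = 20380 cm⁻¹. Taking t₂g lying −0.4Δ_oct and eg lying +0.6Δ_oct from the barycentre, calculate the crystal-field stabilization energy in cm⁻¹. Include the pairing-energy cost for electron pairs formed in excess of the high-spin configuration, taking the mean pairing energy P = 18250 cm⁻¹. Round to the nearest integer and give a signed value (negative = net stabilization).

Mn²⁺: group 7, so d-count = 7 − 2 = 5.
Configuration: t₂g⁵ eg⁰.
Orbital CFSE = 5(-0.4) + 0(0.6) = -2.0Δ_oct = -2.0 × 20380 = -40760 cm⁻¹.
High-spin d⁵ would be t₂g³ eg² with 0 pairs; low-spin has 2, so 2 excess pairs cost +2P = +36500 cm⁻¹.
Overall CFSE = -40760 + 36500 = -4260 cm⁻¹.

-4260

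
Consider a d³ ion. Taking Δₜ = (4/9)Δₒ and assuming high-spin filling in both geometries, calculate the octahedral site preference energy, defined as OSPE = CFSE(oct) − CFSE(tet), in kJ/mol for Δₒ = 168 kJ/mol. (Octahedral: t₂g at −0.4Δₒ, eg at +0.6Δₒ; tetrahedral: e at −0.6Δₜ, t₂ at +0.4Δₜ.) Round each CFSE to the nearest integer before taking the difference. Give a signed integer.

-142

Octahedral high-spin t2g^3 e_g^0: CFSE = -1.2 × 168 = -202 kJ/mol.
Tetrahedral: e^2 t2^1, CFSE = 2(−0.6) + 1(+0.4) = -0.8Δₜ = -0.8 × (4/9) × 168 = -60 kJ/mol.
Subtracting, OSPE = -202 − (-60) = -142 kJ/mol.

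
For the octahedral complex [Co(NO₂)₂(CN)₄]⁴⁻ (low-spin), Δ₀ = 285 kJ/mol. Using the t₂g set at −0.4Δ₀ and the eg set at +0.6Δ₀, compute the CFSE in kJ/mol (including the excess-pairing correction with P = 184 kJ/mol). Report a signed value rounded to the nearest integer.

-329

Ligand charges: 2×(-1) from NO₂⁻ and 4×(-1) from CN⁻ sum to -6; with overall charge -4, Co is +2.
Co is in group 9, so Co²⁺ is d⁷ (9 − 2 = 7).
Electron filling gives t₂g⁶ eg¹.
The orbital stabilization is -1.8Δ₀ = -1.8 × 285 = -513 kJ/mol.
Relative to high-spin t₂g⁵ eg² (2 paired), the low-spin configuration has 1 additional pair, contributing +1 × 184 = +184 kJ/mol.
Combining: -513 + 184 = -329 kJ/mol.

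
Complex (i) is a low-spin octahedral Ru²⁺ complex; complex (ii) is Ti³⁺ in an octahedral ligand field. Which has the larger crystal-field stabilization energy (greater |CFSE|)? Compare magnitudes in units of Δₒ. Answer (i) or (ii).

(i): Ru is in group 8, so Ru²⁺ is d⁶ (8 − 2 = 6); t₂g⁶ eg⁰, CFSE = -2.4Δₒ.
(ii): Group 4 minus oxidation state +3 gives a d¹ configuration for Ti³⁺; t2g^1 e_g^0, CFSE = -0.4Δₒ.
So (i) has the larger |CFSE|.

(i)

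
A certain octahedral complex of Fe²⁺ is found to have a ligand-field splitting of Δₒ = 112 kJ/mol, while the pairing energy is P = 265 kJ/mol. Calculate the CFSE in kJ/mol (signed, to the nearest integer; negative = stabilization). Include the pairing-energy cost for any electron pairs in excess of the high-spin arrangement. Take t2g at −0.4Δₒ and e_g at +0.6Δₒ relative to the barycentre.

-45

Fe sits in group 8; removing 2 electrons leaves Fe²⁺ with 8 − 2 = 6 d electrons.
Δₒ < P, so pairing is avoided: the ground state is high-spin.
Configuration: t2g^4 e_g^2.
Orbital CFSE = -0.4Δₒ = -0.4 × 112 = -45 kJ/mol.
High-spin has no excess pairs, so no pairing correction applies.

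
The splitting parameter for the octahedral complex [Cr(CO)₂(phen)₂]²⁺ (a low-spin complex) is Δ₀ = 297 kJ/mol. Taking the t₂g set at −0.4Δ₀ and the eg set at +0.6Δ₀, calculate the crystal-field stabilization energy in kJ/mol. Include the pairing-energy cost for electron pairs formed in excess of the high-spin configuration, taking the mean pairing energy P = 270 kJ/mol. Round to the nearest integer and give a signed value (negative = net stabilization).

-205

Ligand charges: 2×(+0) from CO and 2×(+0) from phen sum to +0; with overall charge +2, Cr is +2.
Cr sits in group 6; removing 2 electrons leaves Cr²⁺ with 6 − 2 = 4 d electrons.
The d⁴ electrons fill as t₂g⁴ eg⁰.
Orbital CFSE = 4(-0.4) + 0(0.6) = -1.6Δ₀ = -1.6 × 297 = -475 kJ/mol.
High-spin d⁴ would be t₂g³ eg¹ with 0 pairs; low-spin has 1, so 1 excess pair costs +1P = +270 kJ/mol.
Combining: -475 + 270 = -205 kJ/mol.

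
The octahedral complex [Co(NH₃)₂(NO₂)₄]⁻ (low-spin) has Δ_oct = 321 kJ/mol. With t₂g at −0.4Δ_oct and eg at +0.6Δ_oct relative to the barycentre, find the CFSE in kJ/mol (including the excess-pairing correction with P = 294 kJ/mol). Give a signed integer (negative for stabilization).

Ligand charges: 2×(+0) from NH₃ and 4×(-1) from NO₂⁻ sum to -4; with overall charge -1, Co is +3.
Co sits in group 9; removing 3 electrons leaves Co³⁺ with 9 − 3 = 6 d electrons.
Electron filling gives t₂g⁶ eg⁰.
The orbital stabilization is -2.4Δ_oct = -2.4 × 321 = -770 kJ/mol.
High-spin d⁶ would be t₂g⁴ eg² with 1 pair; low-spin has 3, so 2 excess pairs cost +2P = +588 kJ/mol.
Net CFSE = -770 + 588 = -182 kJ/mol.

-182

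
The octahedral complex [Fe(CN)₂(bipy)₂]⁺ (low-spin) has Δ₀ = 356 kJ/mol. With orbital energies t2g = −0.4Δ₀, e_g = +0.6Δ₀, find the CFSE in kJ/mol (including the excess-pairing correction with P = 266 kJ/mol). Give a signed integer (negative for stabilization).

Ligand charges: 2×(-1) from CN⁻ and 2×(+0) from bipy sum to -2; with overall charge +1, Fe is +3.
Group 8 minus oxidation state +3 gives a d⁵ configuration for Fe³⁺.
Electron filling gives t2g^5 e_g^0.
The orbital stabilization is -2.0Δ₀ = -2.0 × 356 = -712 kJ/mol.
Pairing penalty: 2 pairs vs 0 in the high-spin reference → 2 extra × P = 532 kJ/mol.
Combining: -712 + 532 = -180 kJ/mol.

-180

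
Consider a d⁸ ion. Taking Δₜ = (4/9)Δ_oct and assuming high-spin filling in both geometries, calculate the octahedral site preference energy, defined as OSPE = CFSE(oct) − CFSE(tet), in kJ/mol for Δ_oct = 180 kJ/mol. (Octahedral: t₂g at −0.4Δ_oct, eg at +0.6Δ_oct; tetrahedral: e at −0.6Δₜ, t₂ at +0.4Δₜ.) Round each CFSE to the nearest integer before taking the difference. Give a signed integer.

In an octahedral site d⁸ (HS) is t₂g⁶ eg², giving CFSE(oct) = -1.2Δ_oct = -216 kJ/mol.
Tetrahedral: e⁴ t₂⁴, CFSE = 4(−0.6) + 4(+0.4) = -0.8Δₜ = -0.8 × (4/9) × 180 = -64 kJ/mol.
OSPE = CFSE(oct) − CFSE(tet) = -216 − (-64) = -152 kJ/mol.

-152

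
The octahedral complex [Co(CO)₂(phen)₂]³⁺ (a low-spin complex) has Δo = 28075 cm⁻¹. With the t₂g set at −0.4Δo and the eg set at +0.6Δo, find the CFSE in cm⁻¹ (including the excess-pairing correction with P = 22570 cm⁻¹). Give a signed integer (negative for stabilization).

-22240

Ligand charges: 2×(+0) from CO and 2×(+0) from phen sum to +0; with overall charge +3, Co is +3.
Co is in group 9, so Co³⁺ is d⁶ (9 − 3 = 6).
Configuration: t₂g⁶ eg⁰.
The orbital stabilization is -2.4Δo = -2.4 × 28075 = -67380 cm⁻¹.
High-spin d⁶ would be t₂g⁴ eg² with 1 pair; low-spin has 3, so 2 excess pairs cost +2P = +45140 cm⁻¹.
Overall CFSE = -67380 + 45140 = -22240 cm⁻¹.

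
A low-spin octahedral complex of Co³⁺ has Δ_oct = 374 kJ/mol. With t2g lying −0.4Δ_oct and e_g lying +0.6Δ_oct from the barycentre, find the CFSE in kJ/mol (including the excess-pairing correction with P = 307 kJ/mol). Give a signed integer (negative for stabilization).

-284

Co sits in group 9; removing 3 electrons leaves Co³⁺ with 9 − 3 = 6 d electrons.
Electron filling gives t2g^6 e_g^0.
CFSE(orbital) = 6×(-0.4Δ_oct) + 0×(0.6Δ_oct) = -2.4Δ_oct; with Δ_oct = 374 kJ/mol that is -898 kJ/mol.
High-spin d⁶ would be t2g^4 e_g^2 with 1 pair; low-spin has 3, so 2 excess pairs cost +2P = +614 kJ/mol.
Net CFSE = -898 + 614 = -284 kJ/mol.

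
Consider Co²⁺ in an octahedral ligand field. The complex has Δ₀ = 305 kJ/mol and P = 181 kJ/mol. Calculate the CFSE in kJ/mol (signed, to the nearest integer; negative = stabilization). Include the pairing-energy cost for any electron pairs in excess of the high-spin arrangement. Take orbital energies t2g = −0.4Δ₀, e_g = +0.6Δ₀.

-368

Co is in group 9, so Co²⁺ is d⁷ (9 − 2 = 7).
Here Δ₀ > P (305 > 181), so the low-spin state is favoured.
Filling d⁷ accordingly: t2g^6 e_g^1.
Orbital CFSE = -1.8Δ₀ = -1.8 × 305 = -549 kJ/mol.
Excess pairs vs high-spin: 3 − 2 = 1; pairing cost = +181 kJ/mol.
Net CFSE = -549 + 181 = -368 kJ/mol.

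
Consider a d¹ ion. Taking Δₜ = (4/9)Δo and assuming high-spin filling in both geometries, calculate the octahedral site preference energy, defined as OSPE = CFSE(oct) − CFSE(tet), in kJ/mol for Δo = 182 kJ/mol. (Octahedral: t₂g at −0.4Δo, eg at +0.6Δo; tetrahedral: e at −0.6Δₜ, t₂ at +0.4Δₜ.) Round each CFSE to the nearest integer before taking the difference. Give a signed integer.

Octahedral high-spin t₂g¹ eg⁰: CFSE = -0.4 × 182 = -73 kJ/mol.
In a tetrahedral site the filling is e¹ t₂⁰: CFSE(tet) = -0.6Δₜ = -0.6 × (4/9)(182) = -49 kJ/mol.
OSPE = CFSE(oct) − CFSE(tet) = -73 − (-49) = -24 kJ/mol.

-24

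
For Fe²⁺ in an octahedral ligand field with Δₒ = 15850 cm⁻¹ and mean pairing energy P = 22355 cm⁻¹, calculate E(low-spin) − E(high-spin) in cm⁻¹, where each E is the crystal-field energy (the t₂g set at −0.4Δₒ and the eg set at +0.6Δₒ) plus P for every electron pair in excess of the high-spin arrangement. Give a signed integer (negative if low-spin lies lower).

Fe is in group 8, so Fe²⁺ is d⁶ (8 − 2 = 6).
High-spin: t₂g⁴ eg², CFSE = -0.4Δₒ = -6340 cm⁻¹.
Low-spin: t₂g⁶ eg⁰, orbital CFSE = -2.4Δₒ = -38040 cm⁻¹; plus 2 excess pairs × P = +44710 cm⁻¹; total 6670 cm⁻¹.
E(LS) − E(HS) = 6670 − (-6340) = 13010 cm⁻¹.

13010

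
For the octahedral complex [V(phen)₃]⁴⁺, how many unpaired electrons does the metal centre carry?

phen is neutral, so the +4 overall charge sits on V: oxidation state +4.
V⁴⁺: group 5, so d-count = 5 − 4 = 1.
For octahedral d¹ the high- and low-spin configurations coincide.
Configuration: t₂g¹ eg⁰, giving 1 unpaired electron.

1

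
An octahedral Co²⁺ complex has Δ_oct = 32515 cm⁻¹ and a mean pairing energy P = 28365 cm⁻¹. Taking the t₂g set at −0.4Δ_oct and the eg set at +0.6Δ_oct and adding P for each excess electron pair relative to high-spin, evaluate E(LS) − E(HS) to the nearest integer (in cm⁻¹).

Group 9 minus oxidation state +2 gives a d⁷ configuration for Co²⁺.
In the high-spin limit (t₂g⁵ eg²) the orbital term is -0.8Δ_oct = -26012 cm⁻¹, with no excess pairing.
Low-spin: t₂g⁶ eg¹, orbital CFSE = -1.8Δ_oct = -58527 cm⁻¹; plus 1 excess pair × P = +28365 cm⁻¹; total -30162 cm⁻¹.
E(LS) − E(HS) = -30162 − (-26012) = -4150 cm⁻¹.

-4150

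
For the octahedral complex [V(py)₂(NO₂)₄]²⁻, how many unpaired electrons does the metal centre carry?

Ligand charges: 2×(+0) from py and 4×(-1) from NO₂⁻ sum to -4; with overall charge -2, V is +2.
V sits in group 5; removing 2 electrons leaves V²⁺ with 5 − 2 = 3 d electrons.
Configuration: t₂g³ eg⁰, giving 3 unpaired electrons.

3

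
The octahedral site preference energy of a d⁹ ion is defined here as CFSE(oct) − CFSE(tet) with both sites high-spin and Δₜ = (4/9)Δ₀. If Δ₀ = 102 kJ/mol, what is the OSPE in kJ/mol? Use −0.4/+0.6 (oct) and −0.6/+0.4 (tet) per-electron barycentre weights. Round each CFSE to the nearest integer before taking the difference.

-43

Octahedral high-spin t₂g⁶ eg³: CFSE = -0.6 × 102 = -61 kJ/mol.
Tetrahedral e⁴ t₂⁵ gives -0.4Δₜ = -0.4 × (4/9) × 102 = -18 kJ/mol.
OSPE = CFSE(oct) − CFSE(tet) = -61 − (-18) = -43 kJ/mol.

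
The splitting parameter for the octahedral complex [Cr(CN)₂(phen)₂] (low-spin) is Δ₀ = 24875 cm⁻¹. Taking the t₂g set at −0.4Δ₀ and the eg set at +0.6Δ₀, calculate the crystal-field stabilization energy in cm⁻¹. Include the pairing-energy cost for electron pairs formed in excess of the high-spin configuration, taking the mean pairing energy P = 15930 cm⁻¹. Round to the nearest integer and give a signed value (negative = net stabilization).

-23870

Ligand charges: 2×(-1) from CN⁻ and 2×(+0) from phen sum to -2; with overall charge +0, Cr is +2.
Cr²⁺: group 6, so d-count = 6 − 2 = 4.
Configuration: t₂g⁴ eg⁰.
The orbital stabilization is -1.6Δ₀ = -1.6 × 24875 = -39800 cm⁻¹.
Pairing penalty: 1 pair vs 0 in the high-spin reference → 1 extra × P = 15930 cm⁻¹.
Overall CFSE = -39800 + 15930 = -23870 cm⁻¹.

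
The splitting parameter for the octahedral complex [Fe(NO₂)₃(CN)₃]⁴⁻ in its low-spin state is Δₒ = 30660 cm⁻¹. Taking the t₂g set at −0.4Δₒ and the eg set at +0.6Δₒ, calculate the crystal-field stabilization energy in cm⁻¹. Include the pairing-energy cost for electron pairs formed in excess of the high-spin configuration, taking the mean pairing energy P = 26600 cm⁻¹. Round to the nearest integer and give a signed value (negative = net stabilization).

-20384

Ligand charges: 3×(-1) from NO₂⁻ and 3×(-1) from CN⁻ sum to -6; with overall charge -4, Fe is +2.
Fe²⁺: group 8, so d-count = 8 − 2 = 6.
Configuration: t₂g⁶ eg⁰.
Orbital CFSE = 6(-0.4) + 0(0.6) = -2.4Δₒ = -2.4 × 30660 = -73584 cm⁻¹.
High-spin d⁶ would be t₂g⁴ eg² with 1 pair; low-spin has 3, so 2 excess pairs cost +2P = +53200 cm⁻¹.
Combining: -73584 + 53200 = -20384 cm⁻¹.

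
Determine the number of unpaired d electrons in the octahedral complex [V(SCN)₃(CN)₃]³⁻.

Ligand charges: 3×(-1) from SCN⁻ and 3×(-1) from CN⁻ sum to -6; with overall charge -3, V is +3.
Group 5 minus oxidation state +3 gives a d² configuration for V³⁺.
Configuration: t₂g² eg⁰, giving 2 unpaired electrons.

2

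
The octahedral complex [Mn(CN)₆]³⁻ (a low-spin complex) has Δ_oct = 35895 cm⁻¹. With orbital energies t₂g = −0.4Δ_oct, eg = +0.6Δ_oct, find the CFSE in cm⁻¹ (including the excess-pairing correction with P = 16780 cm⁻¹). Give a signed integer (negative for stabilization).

Each CN⁻ contributes -1; 6 × (-1) = -6. With overall charge -3, Mn is in the +3 oxidation state.
Group 7 minus oxidation state +3 gives a d⁴ configuration for Mn³⁺.
Electron filling gives t₂g⁴ eg⁰.
CFSE(orbital) = 4×(-0.4Δ_oct) + 0×(0.6Δ_oct) = -1.6Δ_oct; with Δ_oct = 35895 cm⁻¹ that is -57432 cm⁻¹.
High-spin d⁴ would be t₂g³ eg¹ with 0 pairs; low-spin has 1, so 1 excess pair costs +1P = +16780 cm⁻¹.
Combining: -57432 + 16780 = -40652 cm⁻¹.

-40652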